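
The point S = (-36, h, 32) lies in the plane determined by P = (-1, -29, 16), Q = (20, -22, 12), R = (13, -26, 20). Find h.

-43

Coplanarity requires PQ · (PR × PS) = 0.
PQ = (21, 7, -4), PR = (14, 3, 4); the triple product is linear in h with coefficient -140 and constant term -6020.
Setting it to zero: h = -43.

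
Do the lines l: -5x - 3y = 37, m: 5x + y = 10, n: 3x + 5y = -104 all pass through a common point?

No

Intersecting l and m: solving the 2×2 system gives (x, y) = (67/10, -47/2).
Substitute into n: (3)(67/10) + (5)(-47/2) = -487/5.
But n requires -104 ≠ -487/5, so the three lines have no common point.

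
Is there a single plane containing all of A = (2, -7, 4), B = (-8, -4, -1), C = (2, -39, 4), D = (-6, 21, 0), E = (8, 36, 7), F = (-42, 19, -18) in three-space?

The plane through A, B, C has normal n = AB × AC = (-160, 0, 320) and equation n·P = 960.
Checking the remaining points: n·D = 960, n·E = 960, n·F = 960.
All equal 960, so all 6 points lie in one plane.

Yes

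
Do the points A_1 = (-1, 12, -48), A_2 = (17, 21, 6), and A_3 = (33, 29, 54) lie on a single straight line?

A_1A_2 = (18, 9, 54), A_1A_3 = (34, 17, 102).
A_1A_2 × A_1A_3 = (0, 0, 0).
The cross product vanishes, so the three points are collinear.

Yes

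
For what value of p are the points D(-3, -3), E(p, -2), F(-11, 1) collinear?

Collinearity: (E − D) must be parallel to (F − D) = (-8, 4).
Cross-multiplying the components: (p − (-3))·(4) = (1)·(-8).
Solving gives p = -5.

-5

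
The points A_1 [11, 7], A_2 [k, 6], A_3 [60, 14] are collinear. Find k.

The three points are collinear iff det[A_1A_2; A_1A_3] = 0.
This determinant is linear in k: (7)k + (-28) = 0, so k = 4.

4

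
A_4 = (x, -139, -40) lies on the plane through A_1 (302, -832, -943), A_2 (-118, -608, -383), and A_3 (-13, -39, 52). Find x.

The plane through A_1, A_2, A_3 has equation −221200x + 241500y − 262500z = -20192900.
Substituting A_4: (-221200)x + (-23068500) = -20192900, so x = -13.

-13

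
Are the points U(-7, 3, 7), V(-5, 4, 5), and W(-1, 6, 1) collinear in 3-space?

UV = (2, 1, -2), UW = (6, 3, -6).
UV × UW = (0, 0, 0).
The cross product vanishes, so the three points are collinear.

Yes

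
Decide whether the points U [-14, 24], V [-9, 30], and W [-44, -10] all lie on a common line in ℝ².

No

UV = (5, 6), UW = (-30, -34).
If collinear, UW would be a scalar multiple of UV. But (5)·(-34) ≠ (6)·(-30) (difference 10), so they are not parallel; the points are not collinear.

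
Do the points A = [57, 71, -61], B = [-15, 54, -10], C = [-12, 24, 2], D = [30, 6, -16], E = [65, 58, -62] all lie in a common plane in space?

No

The plane through A, B, C has normal n = AB × AC = (1326, 1017, 2211) and equation n·P = 12918.
Checking the remaining points: n·D = 10506, n·E = 8094.
Since n·D = 10506 ≠ 12918, D is off the plane and the points are not all coplanar.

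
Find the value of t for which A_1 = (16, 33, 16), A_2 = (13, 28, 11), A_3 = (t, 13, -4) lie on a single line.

4

Direction A_1A_2 = (-3, -5, -5). From the y-coordinate of A_3, the parameter along the line is τ = (13 − 33)/(-5) = 4.
Then t = 16 + 4·(-3) = 4.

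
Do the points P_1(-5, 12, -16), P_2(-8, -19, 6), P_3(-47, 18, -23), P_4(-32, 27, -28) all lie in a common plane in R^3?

With P_1 as base: P_1P_2 = (-3, -31, 22), P_1P_3 = (-42, 6, -7), P_1P_4 = (-27, 15, -12).
P_1P_3 × P_1P_4 = (33, -315, -468).
P_1P_2 · (P_1P_3 × P_1P_4) = -630.
Since -630 ≠ 0, the four points are not coplanar.

No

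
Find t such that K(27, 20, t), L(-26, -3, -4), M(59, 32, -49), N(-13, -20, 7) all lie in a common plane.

-33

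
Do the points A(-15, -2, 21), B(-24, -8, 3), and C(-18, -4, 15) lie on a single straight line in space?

Yes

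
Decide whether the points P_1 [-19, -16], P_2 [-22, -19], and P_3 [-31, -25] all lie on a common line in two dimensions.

No

P_1P_2 = (-3, -3), P_1P_3 = (-12, -9).
det[P_1P_2; P_1P_3] = (-3)(-9) − (-3)(-12) = -9.
The determinant is nonzero, so they are not collinear.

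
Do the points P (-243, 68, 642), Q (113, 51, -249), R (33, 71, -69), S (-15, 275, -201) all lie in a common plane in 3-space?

Yes

A normal to the plane through P, Q, R is n = PQ × PR = (14760, 7200, 5760).
The plane has equation n·X = 600840. For S: n·S = 600840.
Equal, so S lies in the plane and all four are coplanar.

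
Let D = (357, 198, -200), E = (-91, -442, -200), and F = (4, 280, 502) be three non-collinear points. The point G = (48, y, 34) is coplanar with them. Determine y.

-48

The plane through D, E, F has equation −449280x + 314496y − 262656z = -45591552.
Substituting G: (314496)y + (-30495744) = -45591552, so y = -48.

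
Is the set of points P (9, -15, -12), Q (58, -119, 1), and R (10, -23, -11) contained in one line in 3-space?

No

PQ = (49, -104, 13), PR = (1, -8, 1).
Comparing components 3 and 1: (13)(1) − (49)(1) = -36 ≠ 0, so PQ and PR are not parallel and the points are not collinear.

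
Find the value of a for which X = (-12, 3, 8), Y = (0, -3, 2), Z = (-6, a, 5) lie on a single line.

Collinearity requires XY × XZ = 0; each component is linear in a.
The x-component gives (6)a + (0) = 0, so a = 0.
The remaining components then also vanish.

0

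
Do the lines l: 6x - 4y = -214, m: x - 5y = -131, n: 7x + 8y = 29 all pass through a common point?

Lines aᵢx + bᵢy = cᵢ with pairwise distinct directions are concurrent exactly when det[aᵢ bᵢ cᵢ] = 0.
Here the determinant is 0.
It vanishes, so the lines are concurrent at (-21, 22).

Yes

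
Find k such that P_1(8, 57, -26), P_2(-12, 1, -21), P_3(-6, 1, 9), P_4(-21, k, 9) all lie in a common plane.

Normal to plane P_1P_2P_3: n = (-1680, 630, 336); plane equation n·P = 13734.
Requiring n·P_4 = 13734: (630)k + (38304) = 13734.
So k = -39.

-39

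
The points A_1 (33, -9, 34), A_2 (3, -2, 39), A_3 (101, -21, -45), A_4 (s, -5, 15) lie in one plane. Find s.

Normal to plane A_1A_2A_3: n = (-493, -2030, -116); plane equation n·P = -1943.
Requiring n·A_4 = -1943: (-493)s + (8410) = -1943.
So s = 21.

21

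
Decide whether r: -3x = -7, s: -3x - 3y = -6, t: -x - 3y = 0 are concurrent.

Intersecting r and s: solving the 2×2 system gives (x, y) = (7/3, -1/3).
Substitute into t: (-1)(7/3) + (-3)(-1/3) = -4/3.
But t requires 0 ≠ -4/3, so the three lines have no common point.

No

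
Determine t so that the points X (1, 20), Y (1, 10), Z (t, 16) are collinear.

1

The three points are collinear iff det[XY; XZ] = 0.
This determinant is linear in t: (10)t + (-10) = 0, so t = 1.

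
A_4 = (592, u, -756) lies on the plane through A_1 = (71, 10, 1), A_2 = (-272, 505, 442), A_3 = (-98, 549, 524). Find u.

-826

A normal to the plane is n = A_1A_2 × A_1A_3 = (21186, 104860, -101222).
A_4 lies in the plane iff n · A_1A_4 = 0.
This gives (104860)u + (86614360) = 0, so u = -826.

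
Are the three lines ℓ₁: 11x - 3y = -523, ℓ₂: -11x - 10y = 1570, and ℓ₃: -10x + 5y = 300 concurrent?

Intersecting ℓ₁ and ℓ₂: solving the 2×2 system gives (x, y) = (-9940/143, -1047/13).
Substitute into ℓ₃: (-10)(-9940/143) + (5)(-1047/13) = 41815/143.
But ℓ₃ requires 300 ≠ 41815/143, so the three lines have no common point.

No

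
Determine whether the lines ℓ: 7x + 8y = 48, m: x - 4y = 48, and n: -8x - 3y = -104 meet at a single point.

Intersecting ℓ and m: solving the 2×2 system gives (x, y) = (16, -8).
Substitute into n: (-8)(16) + (-3)(-8) = -104.
This equals -104, so (16, -8) lies on all three lines and they are concurrent.

Yes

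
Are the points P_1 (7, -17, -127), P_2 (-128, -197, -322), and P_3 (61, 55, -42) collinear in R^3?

No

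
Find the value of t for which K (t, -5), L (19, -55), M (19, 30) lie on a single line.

19

The three points are collinear iff det[KL; KM] = 0.
This determinant is linear in t: (-85)t + (1615) = 0, so t = 19.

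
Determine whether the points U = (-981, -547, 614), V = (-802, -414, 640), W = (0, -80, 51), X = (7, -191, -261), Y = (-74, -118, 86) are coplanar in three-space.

The plane through U, V, W has normal n = UV × UW = (-87021, 126283, -46880) and equation n·P = -12493520.
Checking the remaining points: n·X = -12493520, n·Y = -12493520.
All equal -12493520, so all 5 points lie in one plane.

Yes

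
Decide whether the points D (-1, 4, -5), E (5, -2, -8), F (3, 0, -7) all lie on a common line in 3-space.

Yes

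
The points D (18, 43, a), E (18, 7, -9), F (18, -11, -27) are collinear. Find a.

27

Direction EF = (0, -18, -18). From the y-coordinate of D, the parameter along the line is τ = (43 − 7)/(-18) = -2.
Then a = (-9) + (-2)·(-18) = 27.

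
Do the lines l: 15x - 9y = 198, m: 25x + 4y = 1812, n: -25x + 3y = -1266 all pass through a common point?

Yes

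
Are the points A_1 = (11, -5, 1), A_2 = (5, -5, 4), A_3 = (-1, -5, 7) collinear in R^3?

Yes

A_1A_2 = (-6, 0, 3), A_1A_3 = (-12, 0, 6).
A_1A_2 × A_1A_3 = (0, 0, 0).
The cross product vanishes, so the three points are collinear.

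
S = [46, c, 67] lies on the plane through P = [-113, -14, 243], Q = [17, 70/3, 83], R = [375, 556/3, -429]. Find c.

A normal to the plane is n = PQ × PR = (20416/3, 9280, 23084/3).
S lies in the plane iff n · PS = 0.
This gives (9280)c + (-426880/3) = 0, so c = 46/3.

46/3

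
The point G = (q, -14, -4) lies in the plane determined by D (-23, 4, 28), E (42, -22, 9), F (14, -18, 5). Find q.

-27

The plane through D, E, F has equation 180x + 792y − 468z = -14076.
Substituting G: (180)q + (-9216) = -14076, so q = -27.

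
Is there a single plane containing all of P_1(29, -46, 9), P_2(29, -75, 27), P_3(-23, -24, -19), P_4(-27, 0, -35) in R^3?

Yes

With P_1 as base: P_1P_2 = (0, -29, 18), P_1P_3 = (-52, 22, -28), P_1P_4 = (-56, 46, -44).
P_1P_3 × P_1P_4 = (320, -720, -1160).
P_1P_2 · (P_1P_3 × P_1P_4) = 0.
The scalar triple product vanishes, so the four points are coplanar.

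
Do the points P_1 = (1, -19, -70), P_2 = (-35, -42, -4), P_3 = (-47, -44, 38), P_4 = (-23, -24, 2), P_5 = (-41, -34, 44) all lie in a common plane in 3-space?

No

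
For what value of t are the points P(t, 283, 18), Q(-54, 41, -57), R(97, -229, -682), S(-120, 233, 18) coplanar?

Coplanarity ⇔ det[PQ; PR; PS] = 0.
Expanding, this is linear in t: (-99750)t + (-13466250) = 0.
So t = -135.

-135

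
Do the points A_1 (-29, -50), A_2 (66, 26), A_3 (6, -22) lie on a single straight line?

A_1A_2 = (95, 76), A_1A_3 = (35, 28).
Checking proportionality: A_1A_3 = 7/19·A_1A_2, so the vectors are parallel and the points are collinear.

Yes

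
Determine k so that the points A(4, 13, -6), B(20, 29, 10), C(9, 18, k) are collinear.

Direction AB = (16, 16, 16). From the x-coordinate of C, the parameter along the line is τ = (9 − 4)/16 = 5/16.
Then k = (-6) + 5/16·(16) = -1.

-1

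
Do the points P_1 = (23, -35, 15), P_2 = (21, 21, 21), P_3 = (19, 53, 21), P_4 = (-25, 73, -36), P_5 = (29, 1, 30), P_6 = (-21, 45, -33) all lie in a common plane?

No

The plane through P_1, P_2, P_3 has normal n = P_1P_2 × P_1P_3 = (-192, -12, 48) and equation n·P = -3276.
Checking the remaining points: n·P_4 = 2196, n·P_5 = -4140, n·P_6 = 1908.
Since n·P_4 = 2196 ≠ -3276, P_4 is off the plane and the points are not all coplanar.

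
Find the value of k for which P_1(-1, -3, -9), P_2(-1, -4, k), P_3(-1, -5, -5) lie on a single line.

-7

Direction P_1P_3 = (0, -2, 4). From the y-coordinate of P_2, the parameter along the line is τ = (-4 − (-3))/(-2) = 1/2.
Then k = (-9) + 1/2·(4) = -7.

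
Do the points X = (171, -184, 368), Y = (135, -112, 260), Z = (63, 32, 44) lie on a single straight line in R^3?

XY = (-36, 72, -108), XZ = (-108, 216, -324).
Each component of XZ is 3 times the corresponding component of XY, so XZ = 3·XY and the points are collinear.

Yes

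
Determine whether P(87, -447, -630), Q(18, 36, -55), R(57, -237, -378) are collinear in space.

PQ = (-69, 483, 575), PR = (-30, 210, 252).
Comparing components 2 and 3: (483)(252) − (575)(210) = 966 ≠ 0, so PQ and PR are not parallel and the points are not collinear.

No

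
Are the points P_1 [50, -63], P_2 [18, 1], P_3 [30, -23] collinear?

Yes

P_1P_2 = (-32, 64), P_1P_3 = (-20, 40).
Twice the signed area of △P_1P_2P_3 is (-32)(40) − (64)(-20) = 0.
The triangle is degenerate (zero area), so the points are collinear.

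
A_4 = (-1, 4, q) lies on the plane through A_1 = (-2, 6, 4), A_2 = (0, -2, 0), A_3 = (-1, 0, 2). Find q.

The plane through A_1, A_2, A_3 has equation −8x − 4z = 0.
Substituting A_4: (-4)q + (8) = 0, so q = 2.

2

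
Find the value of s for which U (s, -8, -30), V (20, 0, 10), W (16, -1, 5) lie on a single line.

-12

Collinearity requires UV × UW = 0; each component is linear in s.
The y-component gives (-5)s + (-60) = 0, so s = -12.
The remaining components then also vanish.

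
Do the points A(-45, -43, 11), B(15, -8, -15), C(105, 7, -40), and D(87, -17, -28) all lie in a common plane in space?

No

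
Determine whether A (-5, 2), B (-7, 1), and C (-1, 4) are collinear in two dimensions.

Yes

AB = (-2, -1), AC = (4, 2).
Twice the signed area of △ABC is (-2)(2) − (-1)(4) = 0.
The triangle is degenerate (zero area), so the points are collinear.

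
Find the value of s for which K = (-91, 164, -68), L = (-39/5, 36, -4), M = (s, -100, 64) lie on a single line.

403/5

Collinearity requires KL × KM = 0; each component is linear in s.
The y-component gives (64)s + (-25792/5) = 0, so s = 403/5.
The remaining components then also vanish.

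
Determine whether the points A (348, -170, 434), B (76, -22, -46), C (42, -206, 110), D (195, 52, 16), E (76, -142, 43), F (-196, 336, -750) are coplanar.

No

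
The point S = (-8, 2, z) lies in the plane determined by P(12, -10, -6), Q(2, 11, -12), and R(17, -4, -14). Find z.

The plane through P, Q, R has equation −132x − 110y − 165z = 506.
Substituting S: (-165)z + (836) = 506, so z = 2.

2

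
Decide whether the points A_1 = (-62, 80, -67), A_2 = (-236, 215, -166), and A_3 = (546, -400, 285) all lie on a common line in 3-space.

A_1A_2 = (-174, 135, -99), A_1A_3 = (608, -480, 352).
A_1A_2 × A_1A_3 = (0, 1056, 1440).
The cross product is nonzero, so the points do not lie on one line.

No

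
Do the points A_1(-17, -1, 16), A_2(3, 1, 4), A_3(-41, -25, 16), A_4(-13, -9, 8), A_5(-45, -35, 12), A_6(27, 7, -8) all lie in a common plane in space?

Yes

The plane through A_1, A_2, A_3 has normal n = A_1A_2 × A_1A_3 = (-288, 288, -432) and equation n·P = -2304.
Checking the remaining points: n·A_4 = -2304, n·A_5 = -2304, n·A_6 = -2304.
All equal -2304, so all 6 points lie in one plane.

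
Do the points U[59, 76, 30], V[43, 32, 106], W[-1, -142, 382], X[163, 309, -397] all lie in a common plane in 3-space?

With U as base: UV = (-16, -44, 76), UW = (-60, -218, 352), UX = (104, 233, -427).
UW × UX = (11070, 10988, 8692).
UV · (UW × UX) = 0.
The scalar triple product vanishes, so the four points are coplanar.

Yes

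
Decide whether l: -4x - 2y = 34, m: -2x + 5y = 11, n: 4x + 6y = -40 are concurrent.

No

Intersecting l and m: solving the 2×2 system gives (x, y) = (-8, -1).
Substitute into n: (4)(-8) + (6)(-1) = -38.
But n requires -40 ≠ -38, so the three lines have no common point.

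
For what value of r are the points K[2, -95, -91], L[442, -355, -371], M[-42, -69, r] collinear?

Direction KL = (440, -260, -280). From the x-coordinate of M, the parameter along the line is τ = (-42 − 2)/440 = -1/10.
Then r = (-91) + (-1/10)·(-280) = -63.

-63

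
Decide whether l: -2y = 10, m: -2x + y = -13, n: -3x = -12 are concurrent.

Lines aᵢx + bᵢy = cᵢ with pairwise distinct directions are concurrent exactly when det[aᵢ bᵢ cᵢ] = 0.
Here the determinant is 0.
It vanishes, so the lines are concurrent at (4, -5).

Yes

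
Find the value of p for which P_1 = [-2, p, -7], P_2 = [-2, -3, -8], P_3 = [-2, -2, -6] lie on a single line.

Direction P_2P_3 = (0, 1, 2). From the z-coordinate of P_1, the parameter along the line is τ = (-7 − (-8))/2 = 1/2.
Then p = (-3) + 1/2·(1) = -5/2.

-5/2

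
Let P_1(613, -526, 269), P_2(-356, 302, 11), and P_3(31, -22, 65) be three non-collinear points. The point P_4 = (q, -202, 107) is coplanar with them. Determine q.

Coplanarity requires P_1P_2 · (P_1P_3 × P_1P_4) = 0.
P_1P_2 = (-969, 828, -258), P_1P_3 = (-582, 504, -204); the triple product is linear in q with coefficient -38880 and constant term 9486720.
Setting it to zero: q = 244.

244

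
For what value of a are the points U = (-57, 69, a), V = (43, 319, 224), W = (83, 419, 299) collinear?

73/2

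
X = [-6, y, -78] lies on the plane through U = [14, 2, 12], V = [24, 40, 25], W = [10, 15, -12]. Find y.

22

A normal to the plane is n = UV × UW = (-1081, 188, 282).
X lies in the plane iff n · UX = 0.
This gives (188)y + (-4136) = 0, so y = 22.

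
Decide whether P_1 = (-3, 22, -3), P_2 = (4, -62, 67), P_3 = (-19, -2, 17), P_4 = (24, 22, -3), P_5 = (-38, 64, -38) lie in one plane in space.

Yes

The plane through P_1, P_2, P_3 has normal n = P_1P_2 × P_1P_3 = (0, -1260, -1512) and equation n·P = -23184.
Checking the remaining points: n·P_4 = -23184, n·P_5 = -23184.
All equal -23184, so all 5 points lie in one plane.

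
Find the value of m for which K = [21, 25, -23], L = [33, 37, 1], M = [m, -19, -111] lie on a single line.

-23

Direction KL = (12, 12, 24). From the y-coordinate of M, the parameter along the line is τ = (-19 − 25)/12 = -11/3.
Then m = 21 + (-11/3)·(12) = -23.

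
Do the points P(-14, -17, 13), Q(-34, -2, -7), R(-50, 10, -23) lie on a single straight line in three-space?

PQ = (-20, 15, -20), PR = (-36, 27, -36).
Each component of PR is 9/5 times the corresponding component of PQ, so PR = 9/5·PQ and the points are collinear.

Yes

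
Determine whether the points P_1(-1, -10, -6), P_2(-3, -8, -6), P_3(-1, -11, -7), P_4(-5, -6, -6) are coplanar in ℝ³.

With P_1 as base: P_1P_2 = (-2, 2, 0), P_1P_3 = (0, -1, -1), P_1P_4 = (-4, 4, 0).
P_1P_3 × P_1P_4 = (4, 4, -4).
P_1P_2 · (P_1P_3 × P_1P_4) = 0.
The scalar triple product vanishes, so the four points are coplanar.

Yes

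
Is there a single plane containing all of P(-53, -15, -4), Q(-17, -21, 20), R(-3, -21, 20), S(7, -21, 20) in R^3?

A normal to the plane through P, Q, R is n = PQ × PR = (0, 336, 84).
The plane has equation n·X = -5376. For S: n·S = -5376.
Equal, so S lies in the plane and all four are coplanar.

Yes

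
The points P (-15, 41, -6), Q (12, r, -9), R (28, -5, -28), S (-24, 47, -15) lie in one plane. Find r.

Coplanarity ⇔ det[PQ; PR; PS] = 0.
Expanding, this is linear in r: (585)r + (-8775) = 0.
So r = 15.

15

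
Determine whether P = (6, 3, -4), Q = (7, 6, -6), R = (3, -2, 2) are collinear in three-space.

PQ = (1, 3, -2), PR = (-3, -5, 6).
PQ × PR = (8, 0, 4).
The cross product is nonzero, so the points do not lie on one line.

No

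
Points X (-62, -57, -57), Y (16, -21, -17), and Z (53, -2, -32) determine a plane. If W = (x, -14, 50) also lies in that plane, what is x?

Coplanarity requires XY · (XZ × XW) = 0.
XY = (78, 36, 40), XZ = (115, 55, 25); the triple product is linear in x with coefficient -1300 and constant term 49400.
Setting it to zero: x = 38.

38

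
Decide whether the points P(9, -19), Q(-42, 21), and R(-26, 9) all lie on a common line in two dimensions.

No

PQ = (-51, 40), PR = (-35, 28).
det[PQ; PR] = (-51)(28) − (40)(-35) = -28.
The determinant is nonzero, so they are not collinear.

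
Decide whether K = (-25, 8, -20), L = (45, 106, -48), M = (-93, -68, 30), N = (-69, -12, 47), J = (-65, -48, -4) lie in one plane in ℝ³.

The plane through K, L, M has normal n = KL × KM = (2772, -1596, 1344) and equation n·P = -108948.
Checking the remaining points: n·N = -108948, n·J = -108948.
All equal -108948, so all 5 points lie in one plane.

Yes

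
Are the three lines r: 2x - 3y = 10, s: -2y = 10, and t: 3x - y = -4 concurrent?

No

Intersecting r and s: solving the 2×2 system gives (x, y) = (-5/2, -5).
Substitute into t: (3)(-5/2) + (-1)(-5) = -5/2.
But t requires -4 ≠ -5/2, so the three lines have no common point.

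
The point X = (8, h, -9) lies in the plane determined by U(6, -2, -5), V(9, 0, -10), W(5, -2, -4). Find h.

0

A normal to the plane is n = UV × UW = (2, 2, 2).
X lies in the plane iff n · UX = 0.
This gives (2)h + (0) = 0, so h = 0.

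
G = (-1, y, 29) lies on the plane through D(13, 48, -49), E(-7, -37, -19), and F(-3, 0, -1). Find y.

A normal to the plane is n = DE × DF = (-2640, 480, -400).
G lies in the plane iff n · DG = 0.
This gives (480)y + (-17280) = 0, so y = 36.

36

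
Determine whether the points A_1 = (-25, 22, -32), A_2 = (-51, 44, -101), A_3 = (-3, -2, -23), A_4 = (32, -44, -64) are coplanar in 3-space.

With A_1 as base: A_1A_2 = (-26, 22, -69), A_1A_3 = (22, -24, 9), A_1A_4 = (57, -66, -32).
A_1A_3 × A_1A_4 = (1362, 1217, -84).
A_1A_2 · (A_1A_3 × A_1A_4) = -2842.
Since -2842 ≠ 0, the four points are not coplanar.

No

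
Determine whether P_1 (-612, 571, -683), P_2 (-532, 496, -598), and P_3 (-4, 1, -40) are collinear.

No

P_1P_2 = (80, -75, 85), P_1P_3 = (608, -570, 643).
Comparing components 2 and 3: (-75)(643) − (85)(-570) = 225 ≠ 0, so P_1P_2 and P_1P_3 are not parallel and the points are not collinear.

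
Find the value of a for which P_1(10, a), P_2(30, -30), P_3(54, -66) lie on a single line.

0

The three points are collinear iff det[P_1P_2; P_1P_3] = 0.
This determinant is linear in a: (24)a + (0) = 0, so a = 0.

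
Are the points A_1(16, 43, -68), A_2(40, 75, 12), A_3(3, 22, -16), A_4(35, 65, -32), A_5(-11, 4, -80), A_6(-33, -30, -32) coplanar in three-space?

No

The plane through A_1, A_2, A_3 has normal n = A_1A_2 × A_1A_3 = (3344, -2288, -88) and equation n·P = -38896.
Checking the remaining points: n·A_4 = -28864, n·A_5 = -38896, n·A_6 = -38896.
Since n·A_4 = -28864 ≠ -38896, A_4 is off the plane and the points are not all coplanar.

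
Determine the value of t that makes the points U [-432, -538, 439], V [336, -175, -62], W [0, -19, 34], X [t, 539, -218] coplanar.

The points are coplanar iff UV · (UW × UX) = 0.
Expanding, this is linear in t: (113004)t + (-8136288) = 0.
So t = 72.

72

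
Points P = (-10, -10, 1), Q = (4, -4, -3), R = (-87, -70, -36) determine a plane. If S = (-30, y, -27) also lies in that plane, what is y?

The plane through P, Q, R has equation −462x + 826y − 378z = -4018.
Substituting S: (826)y + (24066) = -4018, so y = -34.

-34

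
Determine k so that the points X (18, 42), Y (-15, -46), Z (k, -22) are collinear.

-6

The three points are collinear iff det[XY; XZ] = 0.
This determinant is linear in k: (88)k + (528) = 0, so k = -6.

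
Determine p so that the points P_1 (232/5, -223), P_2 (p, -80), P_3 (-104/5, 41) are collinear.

Collinearity: (P_2 − P_1) must be parallel to (P_3 − P_1) = (-336/5, 264).
Cross-multiplying the components: (p − 232/5)·(264) = (143)·(-336/5).
Solving gives p = 10.

10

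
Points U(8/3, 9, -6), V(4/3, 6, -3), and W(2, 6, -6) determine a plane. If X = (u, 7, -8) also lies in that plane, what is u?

A normal to the plane is n = UV × UW = (9, -2, 2).
X lies in the plane iff n · UX = 0.
This gives (9)u + (-24) = 0, so u = 8/3.

8/3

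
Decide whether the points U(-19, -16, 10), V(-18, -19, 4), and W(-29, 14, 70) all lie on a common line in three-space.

Yes

UV = (1, -3, -6), UW = (-10, 30, 60).
Each component of UW is -10 times the corresponding component of UV, so UW = -10·UV and the points are collinear.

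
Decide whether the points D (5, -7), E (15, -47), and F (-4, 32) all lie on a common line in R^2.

No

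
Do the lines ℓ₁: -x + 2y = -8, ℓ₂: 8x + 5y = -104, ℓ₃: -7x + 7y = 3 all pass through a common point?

No

Intersecting ℓ₁ and ℓ₂: solving the 2×2 system gives (x, y) = (-8, -8).
Substitute into ℓ₃: (-7)(-8) + (7)(-8) = 0.
But ℓ₃ requires 3 ≠ 0, so the three lines have no common point.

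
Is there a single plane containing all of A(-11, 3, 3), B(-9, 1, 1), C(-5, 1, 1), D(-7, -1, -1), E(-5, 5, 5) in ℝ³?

The plane through A, B, C has normal n = AB × AC = (0, -8, 8) and equation n·P = 0.
Checking the remaining points: n·D = 0, n·E = 0.
All equal 0, so all 5 points lie in one plane.

Yes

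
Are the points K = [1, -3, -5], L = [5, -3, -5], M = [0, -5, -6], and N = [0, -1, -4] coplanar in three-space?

A normal to the plane through K, L, M is n = KL × KM = (0, 4, -8).
The plane has equation n·P = 28. For N: n·N = 28.
Equal, so N lies in the plane and all four are coplanar.

Yes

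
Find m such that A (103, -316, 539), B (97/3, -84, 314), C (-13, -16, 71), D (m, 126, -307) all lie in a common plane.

The points are coplanar iff AB · (AC × AD) = 0.
Expanding, this is linear in m: (-41076)m + (-3683148) = 0.
So m = -269/3.

-269/3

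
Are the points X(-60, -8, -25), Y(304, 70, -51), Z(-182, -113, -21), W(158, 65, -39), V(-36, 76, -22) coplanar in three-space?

The plane through X, Y, Z has normal n = XY × XZ = (-2418, 1716, -28704) and equation n·P = 848952.
Checking the remaining points: n·W = 848952, n·V = 848952.
All equal 848952, so all 5 points lie in one plane.

Yes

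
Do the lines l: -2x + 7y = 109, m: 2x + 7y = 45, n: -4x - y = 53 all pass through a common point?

Yes

The three lines meet at one point iff the augmented coefficient matrix [aᵢ bᵢ cᵢ] has rank < 3, i.e. its determinant vanishes.
Here the determinant is 0.
It vanishes, so the lines are concurrent at (-16, 11).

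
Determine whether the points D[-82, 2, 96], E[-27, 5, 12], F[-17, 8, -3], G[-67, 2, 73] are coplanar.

Yes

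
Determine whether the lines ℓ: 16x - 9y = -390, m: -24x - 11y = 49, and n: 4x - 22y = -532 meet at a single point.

No

The three lines meet at one point iff the augmented coefficient matrix [aᵢ bᵢ cᵢ] has rank < 3, i.e. its determinant vanishes.
Here the determinant is 948.
Nonzero, so no common point exists.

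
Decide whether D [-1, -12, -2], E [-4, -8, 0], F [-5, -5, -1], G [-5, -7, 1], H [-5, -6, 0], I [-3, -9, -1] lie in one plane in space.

The plane through D, E, F has normal n = DE × DF = (-10, -5, -5) and equation n·P = 80.
Checking the remaining points: n·G = 80, n·H = 80, n·I = 80.
All equal 80, so all 6 points lie in one plane.

Yes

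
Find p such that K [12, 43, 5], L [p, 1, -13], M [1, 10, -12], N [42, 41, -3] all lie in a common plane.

Normal to plane KMN: n = (230, -598, 1012); plane equation n·P = -17894.
Requiring n·L = -17894: (230)p + (-13754) = -17894.
So p = -18.

-18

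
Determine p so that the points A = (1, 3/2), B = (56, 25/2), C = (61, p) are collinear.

27/2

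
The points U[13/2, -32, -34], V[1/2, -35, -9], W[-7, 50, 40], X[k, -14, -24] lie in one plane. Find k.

5

The points are coplanar iff UV · (UW × UX) = 0.
Expanding, this is linear in k: (-2272)k + (11360) = 0.
So k = 5.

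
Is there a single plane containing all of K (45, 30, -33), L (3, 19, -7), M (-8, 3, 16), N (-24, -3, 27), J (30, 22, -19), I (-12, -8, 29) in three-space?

The plane through K, L, M has normal n = KL × KM = (163, 680, 551) and equation n·P = 9552.
Checking the remaining points: n·N = 8925, n·J = 9381, n·I = 8583.
Since n·N = 8925 ≠ 9552, N is off the plane and the points are not all coplanar.

No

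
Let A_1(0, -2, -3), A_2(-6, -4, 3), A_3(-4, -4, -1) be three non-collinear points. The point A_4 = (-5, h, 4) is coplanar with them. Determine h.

-3

A normal to the plane is n = A_1A_2 × A_1A_3 = (8, -12, 4).
A_4 lies in the plane iff n · A_1A_4 = 0.
This gives (-12)h + (-36) = 0, so h = -3.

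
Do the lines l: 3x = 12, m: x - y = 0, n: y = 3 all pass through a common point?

No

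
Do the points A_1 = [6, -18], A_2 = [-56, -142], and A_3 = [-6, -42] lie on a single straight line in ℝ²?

Yes

A_1A_2 = (-62, -124), A_1A_3 = (-12, -24).
det[A_1A_2; A_1A_3] = (-62)(-24) − (-124)(-12) = 0.
The determinant is zero, so the points are collinear.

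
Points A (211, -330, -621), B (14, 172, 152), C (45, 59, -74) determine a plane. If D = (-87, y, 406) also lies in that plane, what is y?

Coplanarity requires AB · (AC × AD) = 0.
AB = (-197, 502, 773), AC = (-166, 389, 547); the triple product is linear in y with coefficient -20559 and constant term 7874097.
Setting it to zero: y = 383.

383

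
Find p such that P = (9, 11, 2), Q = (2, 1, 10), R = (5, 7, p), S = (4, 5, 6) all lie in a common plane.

4

Normal to plane PQS: n = (8, -12, -8); plane equation n·X = -76.
Requiring n·R = -76: (-8)p + (-44) = -76.
So p = 4.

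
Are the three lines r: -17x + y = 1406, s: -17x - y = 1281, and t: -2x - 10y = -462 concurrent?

No

Lines aᵢx + bᵢy = cᵢ with pairwise distinct directions are concurrent exactly when det[aᵢ bᵢ cᵢ] = 0.
Here the determinant is 168.
Nonzero, so no common point exists.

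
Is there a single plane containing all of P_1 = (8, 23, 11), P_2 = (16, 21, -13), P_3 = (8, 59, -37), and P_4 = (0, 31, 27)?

Yes

With P_1 as base: P_1P_2 = (8, -2, -24), P_1P_3 = (0, 36, -48), P_1P_4 = (-8, 8, 16).
P_1P_3 × P_1P_4 = (960, 384, 288).
P_1P_2 · (P_1P_3 × P_1P_4) = 0.
The scalar triple product vanishes, so the four points are coplanar.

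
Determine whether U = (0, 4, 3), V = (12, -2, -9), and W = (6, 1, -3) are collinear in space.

UV = (12, -6, -12), UW = (6, -3, -6).
UV × UW = (0, 0, 0).
The cross product vanishes, so the three points are collinear.

Yes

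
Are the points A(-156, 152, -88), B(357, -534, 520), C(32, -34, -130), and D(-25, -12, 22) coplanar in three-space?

Yes

With A as base: AB = (513, -686, 608), AC = (188, -186, -42), AD = (131, -164, 110).
AC × AD = (-27348, -26182, -6466).
AB · (AC × AD) = 0.
The scalar triple product vanishes, so the four points are coplanar.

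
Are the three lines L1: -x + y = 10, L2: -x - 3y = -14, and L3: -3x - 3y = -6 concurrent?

Yes

Lines aᵢx + bᵢy = cᵢ with pairwise distinct directions are concurrent exactly when det[aᵢ bᵢ cᵢ] = 0.
Here the determinant is 0.
It vanishes, so the lines are concurrent at (-4, 6).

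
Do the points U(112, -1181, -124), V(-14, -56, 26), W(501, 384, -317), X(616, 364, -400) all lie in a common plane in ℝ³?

No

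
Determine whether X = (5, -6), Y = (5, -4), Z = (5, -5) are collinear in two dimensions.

XY = (0, 2), XZ = (0, 1).
det[XY; XZ] = (0)(1) − (2)(0) = 0.
The determinant is zero, so the points are collinear.

Yes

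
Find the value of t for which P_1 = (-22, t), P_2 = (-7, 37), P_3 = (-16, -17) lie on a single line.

The three points are collinear iff det[P_1P_2; P_1P_3] = 0.
This determinant is linear in t: (-9)t + (-477) = 0, so t = -53.

-53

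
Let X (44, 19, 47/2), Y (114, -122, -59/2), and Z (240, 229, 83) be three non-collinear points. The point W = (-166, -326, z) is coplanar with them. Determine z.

-163/2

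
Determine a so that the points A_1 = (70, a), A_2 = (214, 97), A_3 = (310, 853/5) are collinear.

-67/5

The three points are collinear iff det[A_1A_2; A_1A_3] = 0.
This determinant is linear in a: (96)a + (6432/5) = 0, so a = -67/5.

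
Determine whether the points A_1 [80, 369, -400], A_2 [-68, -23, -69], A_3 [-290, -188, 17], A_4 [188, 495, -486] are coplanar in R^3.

No

With A_1 as base: A_1A_2 = (-148, -392, 331), A_1A_3 = (-370, -557, 417), A_1A_4 = (108, 126, -86).
A_1A_3 × A_1A_4 = (-4640, 13216, 13536).
A_1A_2 · (A_1A_3 × A_1A_4) = -13536.
Since -13536 ≠ 0, the four points are not coplanar.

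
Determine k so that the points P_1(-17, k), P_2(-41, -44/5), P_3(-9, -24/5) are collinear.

Collinearity: (P_1 − P_2) must be parallel to (P_3 − P_2) = (32, 4).
Cross-multiplying the components: (k − (-44/5))·(32) = (24)·(4).
Solving gives k = -29/5.

-29/5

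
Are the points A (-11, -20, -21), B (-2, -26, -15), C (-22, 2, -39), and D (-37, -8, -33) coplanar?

No

With A as base: AB = (9, -6, 6), AC = (-11, 22, -18), AD = (-26, 12, -12).
AC × AD = (-48, 336, 440).
AB · (AC × AD) = 192.
Since 192 ≠ 0, the four points are not coplanar.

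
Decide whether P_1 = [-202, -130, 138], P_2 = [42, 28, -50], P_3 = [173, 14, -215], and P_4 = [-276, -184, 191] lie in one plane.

With P_1 as base: P_1P_2 = (244, 158, -188), P_1P_3 = (375, 144, -353), P_1P_4 = (-74, -54, 53).
P_1P_3 × P_1P_4 = (-11430, 6247, -9594).
P_1P_2 · (P_1P_3 × P_1P_4) = 1778.
Since 1778 ≠ 0, the four points are not coplanar.

No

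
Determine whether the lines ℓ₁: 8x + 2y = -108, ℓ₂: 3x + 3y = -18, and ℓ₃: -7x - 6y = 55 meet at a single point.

No

Lines aᵢx + bᵢy = cᵢ with pairwise distinct directions are concurrent exactly when det[aᵢ bᵢ cᵢ] = 0.
Here the determinant is 54.
Nonzero, so no common point exists.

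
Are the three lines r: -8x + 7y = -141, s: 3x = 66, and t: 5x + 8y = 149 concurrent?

No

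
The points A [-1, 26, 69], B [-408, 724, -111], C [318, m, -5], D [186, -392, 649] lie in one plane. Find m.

Normal to plane ABD: n = (329600, 202400, 39600); plane equation n·P = 7665200.
Requiring n·C = 7665200: (202400)m + (104614800) = 7665200.
So m = -479.

-479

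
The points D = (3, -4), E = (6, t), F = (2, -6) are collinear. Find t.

The three points are collinear iff det[DE; DF] = 0.
This determinant is linear in t: (1)t + (-2) = 0, so t = 2.

2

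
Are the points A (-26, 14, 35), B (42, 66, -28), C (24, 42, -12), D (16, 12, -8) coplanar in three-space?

No

The four points are coplanar iff the 3×3 determinant with rows AB, AC, AD is zero.
Rows: (68, 52, -63), (50, 28, -47), (42, -2, -43).
Expanding along the first row: (68)(-1298) − (52)(-176) + (-63)(-1276) = 1276.
Nonzero ⇒ not coplanar.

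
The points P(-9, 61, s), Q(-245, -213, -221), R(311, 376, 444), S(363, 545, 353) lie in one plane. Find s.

29

Coplanarity ⇔ det[PQ; PR; PS] = 0.
Expanding, this is linear in s: (-63336)s + (1836744) = 0.
So s = 29.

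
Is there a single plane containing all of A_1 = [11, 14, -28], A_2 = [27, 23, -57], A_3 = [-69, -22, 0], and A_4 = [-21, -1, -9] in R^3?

With A_1 as base: A_1A_2 = (16, 9, -29), A_1A_3 = (-80, -36, 28), A_1A_4 = (-32, -15, 19).
A_1A_3 × A_1A_4 = (-264, 624, 48).
A_1A_2 · (A_1A_3 × A_1A_4) = 0.
The scalar triple product vanishes, so the four points are coplanar.

Yes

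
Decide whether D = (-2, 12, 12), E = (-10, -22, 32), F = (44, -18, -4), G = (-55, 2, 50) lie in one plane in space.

Yes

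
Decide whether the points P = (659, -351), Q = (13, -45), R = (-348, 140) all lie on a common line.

No

PQ = (-646, 306), PR = (-1007, 491).
If collinear, PR would be a scalar multiple of PQ. But (-646)·(491) ≠ (306)·(-1007) (difference -9044), so they are not parallel; the points are not collinear.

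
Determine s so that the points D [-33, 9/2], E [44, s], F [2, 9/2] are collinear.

9/2

The three points are collinear iff det[DE; DF] = 0.
This determinant is linear in s: (-35)s + (315/2) = 0, so s = 9/2.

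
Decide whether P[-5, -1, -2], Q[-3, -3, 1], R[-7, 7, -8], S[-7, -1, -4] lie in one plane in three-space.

Yes

A normal to the plane through P, Q, R is n = PQ × PR = (-12, 6, 12).
The plane has equation n·X = 30. For S: n·S = 30.
Equal, so S lies in the plane and all four are coplanar.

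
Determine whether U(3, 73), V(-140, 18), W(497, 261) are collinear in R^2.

No

UV = (-143, -55), UW = (494, 188).
det[UV; UW] = (-143)(188) − (-55)(494) = 286.
The determinant is nonzero, so they are not collinear.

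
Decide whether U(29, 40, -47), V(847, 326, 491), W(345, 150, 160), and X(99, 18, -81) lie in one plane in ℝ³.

The four points are coplanar iff the 3×3 determinant with rows UV, UW, UX is zero.
Rows: (818, 286, 538), (316, 110, 207), (70, -22, -34).
Expanding along the first row: (818)(814) − (286)(-25234) + (538)(-14652) = 0.
Zero determinant ⇒ coplanar.

Yes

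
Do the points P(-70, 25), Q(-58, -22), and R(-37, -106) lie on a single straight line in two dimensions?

PQ = (12, -47), PR = (33, -131).
Twice the signed area of △PQR is (12)(-131) − (-47)(33) = -21.
The area is nonzero, so the three points are not collinear.

No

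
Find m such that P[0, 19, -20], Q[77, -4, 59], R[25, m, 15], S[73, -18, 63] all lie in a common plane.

-6

Normal to plane PQS: n = (1014, -624, -1170); plane equation n·X = 11544.
Requiring n·R = 11544: (-624)m + (7800) = 11544.
So m = -6.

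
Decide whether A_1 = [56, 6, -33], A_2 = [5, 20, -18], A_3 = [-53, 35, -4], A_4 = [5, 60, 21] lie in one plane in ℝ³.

No

With A_1 as base: A_1A_2 = (-51, 14, 15), A_1A_3 = (-109, 29, 29), A_1A_4 = (-51, 54, 54).
A_1A_3 × A_1A_4 = (0, 4407, -4407).
A_1A_2 · (A_1A_3 × A_1A_4) = -4407.
Since -4407 ≠ 0, the four points are not coplanar.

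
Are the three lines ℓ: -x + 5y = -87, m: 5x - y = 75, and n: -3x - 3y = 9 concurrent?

Yes

Lines aᵢx + bᵢy = cᵢ with pairwise distinct directions are concurrent exactly when det[aᵢ bᵢ cᵢ] = 0.
Here the determinant is 0.
It vanishes, so the lines are concurrent at (12, -15).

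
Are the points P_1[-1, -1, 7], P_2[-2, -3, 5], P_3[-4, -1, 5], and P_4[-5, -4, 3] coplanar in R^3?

The four points are coplanar iff the 3×3 determinant with rows P_1P_2, P_1P_3, P_1P_4 is zero.
Rows: (-1, -2, -2), (-3, 0, -2), (-4, -3, -4).
Expanding along the first row: (-1)(-6) − (-2)(4) + (-2)(9) = -4.
Nonzero ⇒ not coplanar.

No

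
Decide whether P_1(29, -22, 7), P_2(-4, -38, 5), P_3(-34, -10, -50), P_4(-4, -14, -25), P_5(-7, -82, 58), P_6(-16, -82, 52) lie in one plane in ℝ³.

Yes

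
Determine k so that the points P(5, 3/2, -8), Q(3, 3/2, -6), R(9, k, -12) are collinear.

Collinearity requires PQ × PR = 0; each component is linear in k.
The x-component gives (-2)k + (3) = 0, so k = 3/2.
The remaining components then also vanish.

3/2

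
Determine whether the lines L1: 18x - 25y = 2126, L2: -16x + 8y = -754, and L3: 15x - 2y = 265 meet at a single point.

No

Lines aᵢx + bᵢy = cᵢ with pairwise distinct directions are concurrent exactly when det[aᵢ bᵢ cᵢ] = 0.
Here the determinant is 678.
Nonzero, so no common point exists.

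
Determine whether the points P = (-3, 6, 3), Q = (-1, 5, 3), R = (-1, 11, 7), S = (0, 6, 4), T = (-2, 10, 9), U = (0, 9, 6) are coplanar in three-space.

The plane through P, Q, R has normal n = PQ × PR = (-4, -8, 12) and equation n·X = 0.
Checking the remaining points: n·S = 0, n·T = 36, n·U = 0.
Since n·T = 36 ≠ 0, T is off the plane and the points are not all coplanar.

No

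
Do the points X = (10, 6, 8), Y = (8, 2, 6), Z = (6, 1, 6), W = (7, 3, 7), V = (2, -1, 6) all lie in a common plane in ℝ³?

The plane through X, Y, Z has normal n = XY × XZ = (-2, 4, -6) and equation n·P = -44.
Checking the remaining points: n·W = -44, n·V = -44.
All equal -44, so all 5 points lie in one plane.

Yes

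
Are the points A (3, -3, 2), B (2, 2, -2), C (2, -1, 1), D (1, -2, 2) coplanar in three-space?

No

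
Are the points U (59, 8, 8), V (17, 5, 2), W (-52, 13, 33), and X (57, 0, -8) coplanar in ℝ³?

No

The four points are coplanar iff the 3×3 determinant with rows UV, UW, UX is zero.
Rows: (-42, -3, -6), (-111, 5, 25), (-2, -8, -16).
Expanding along the first row: (-42)(120) − (-3)(1826) + (-6)(898) = -4950.
Nonzero ⇒ not coplanar.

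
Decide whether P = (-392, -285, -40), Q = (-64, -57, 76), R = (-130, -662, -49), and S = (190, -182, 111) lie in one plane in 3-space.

With P as base: PQ = (328, 228, 116), PR = (262, -377, -9), PS = (582, 103, 151).
PR × PS = (-56000, -44800, 246400).
PQ · (PR × PS) = 0.
The scalar triple product vanishes, so the four points are coplanar.

Yes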